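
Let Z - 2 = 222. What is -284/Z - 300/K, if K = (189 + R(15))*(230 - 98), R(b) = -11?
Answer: -70209/54824 ≈ -1.2806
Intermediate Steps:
Z = 224 (Z = 2 + 222 = 224)
K = 23496 (K = (189 - 11)*(230 - 98) = 178*132 = 23496)
-284/Z - 300/K = -284/224 - 300/23496 = -284*1/224 - 300*1/23496 = -71/56 - 25/1958 = -70209/54824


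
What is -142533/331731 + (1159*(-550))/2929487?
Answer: -6353641379/9816178303 ≈ -0.64726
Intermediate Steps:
-142533/331731 + (1159*(-550))/2929487 = -142533*1/331731 - 637450*1/2929487 = -15837/36859 - 57950/266317 = -6353641379/9816178303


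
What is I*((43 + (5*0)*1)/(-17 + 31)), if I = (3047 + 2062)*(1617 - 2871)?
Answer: -137743749/7 ≈ -1.9678e+7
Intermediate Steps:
I = -6406686 (I = 5109*(-1254) = -6406686)
I*((43 + (5*0)*1)/(-17 + 31)) = -6406686*(43 + (5*0)*1)/(-17 + 31) = -6406686*(43 + 0*1)/14 = -6406686*(43 + 0)/14 = -275487498/14 = -6406686*43/14 = -137743749/7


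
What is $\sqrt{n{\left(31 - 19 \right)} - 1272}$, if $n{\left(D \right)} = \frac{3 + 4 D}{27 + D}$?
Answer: $\frac{i \sqrt{214747}}{13} \approx 35.647 i$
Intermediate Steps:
$n{\left(D \right)} = \frac{3 + 4 D}{27 + D}$
$\sqrt{n{\left(31 - 19 \right)} - 1272} = \sqrt{\frac{3 + 4 \left(31 - 19\right)}{27 + \left(31 - 19\right)} - 1272} = \sqrt{\frac{3 + 4 \cdot 12}{27 + 12} - 1272} = \sqrt{\frac{3 + 48}{39} - 1272} = \sqrt{\frac{1}{39} \cdot 51 - 1272} = \sqrt{\frac{17}{13} - 1272} = \sqrt{- \frac{16519}{13}} = \frac{i \sqrt{214747}}{13}$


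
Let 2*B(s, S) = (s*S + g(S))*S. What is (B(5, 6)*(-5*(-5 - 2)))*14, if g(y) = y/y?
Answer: 45570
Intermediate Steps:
g(y) = 1
B(s, S) = S*(1 + S*s)/2 (B(s, S) = ((s*S + 1)*S)/2 = ((S*s + 1)*S)/2 = ((1 + S*s)*S)/2 = (S*(1 + S*s))/2 = S*(1 + S*s)/2)
(B(5, 6)*(-5*(-5 - 2)))*14 = (((1/2)*6*(1 + 6*5))*(-5*(-5 - 2)))*14 = (((1/2)*6*(1 + 30))*(-5*(-7)))*14 = (((1/2)*6*31)*35)*14 = (93*35)*14 = 3255*14 = 45570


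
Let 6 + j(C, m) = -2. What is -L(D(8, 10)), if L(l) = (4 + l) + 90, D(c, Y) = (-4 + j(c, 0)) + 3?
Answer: -85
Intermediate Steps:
j(C, m) = -8 (j(C, m) = -6 - 2 = -8)
D(c, Y) = -9 (D(c, Y) = (-4 - 8) + 3 = -12 + 3 = -9)
L(l) = 94 + l
-L(D(8, 10)) = -(94 - 9) = -1*85 = -85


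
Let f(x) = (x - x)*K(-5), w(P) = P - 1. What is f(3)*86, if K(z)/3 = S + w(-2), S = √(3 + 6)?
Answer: 0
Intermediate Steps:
w(P) = -1 + P
S = 3 (S = √9 = 3)
K(z) = 0 (K(z) = 3*(3 + (-1 - 2)) = 3*(3 - 3) = 3*0 = 0)
f(x) = 0 (f(x) = (x - x)*0 = 0*0 = 0)
f(3)*86 = 0*86 = 0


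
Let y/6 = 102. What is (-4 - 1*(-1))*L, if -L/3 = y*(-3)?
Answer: -16524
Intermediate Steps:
y = 612 (y = 6*102 = 612)
L = 5508 (L = -1836*(-3) = -3*(-1836) = 5508)
(-4 - 1*(-1))*L = (-4 - 1*(-1))*5508 = (-4 + 1)*5508 = -3*5508 = -16524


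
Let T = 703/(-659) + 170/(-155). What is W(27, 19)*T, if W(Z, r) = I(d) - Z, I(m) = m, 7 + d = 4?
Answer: 1325970/20429 ≈ 64.906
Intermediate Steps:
d = -3 (d = -7 + 4 = -3)
W(Z, r) = -3 - Z
T = -44199/20429 (T = 703*(-1/659) + 170*(-1/155) = -703/659 - 34/31 = -44199/20429 ≈ -2.1635)
W(27, 19)*T = (-3 - 1*27)*(-44199/20429) = (-3 - 27)*(-44199/20429) = -30*(-44199/20429) = 1325970/20429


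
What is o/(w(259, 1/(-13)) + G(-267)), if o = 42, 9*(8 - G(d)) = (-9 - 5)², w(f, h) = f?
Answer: 378/2207 ≈ 0.17127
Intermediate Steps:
G(d) = -124/9 (G(d) = 8 - (-9 - 5)²/9 = 8 - ⅑*(-14)² = 8 - ⅑*196 = 8 - 196/9 = -124/9)
o/(w(259, 1/(-13)) + G(-267)) = 42/(259 - 124/9) = 42/(2207/9) = 42*(9/2207) = 378/2207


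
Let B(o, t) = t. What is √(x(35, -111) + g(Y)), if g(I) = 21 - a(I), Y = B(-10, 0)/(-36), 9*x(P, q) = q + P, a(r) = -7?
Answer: 4*√11/3 ≈ 4.4222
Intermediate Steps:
x(P, q) = P/9 + q/9 (x(P, q) = (q + P)/9 = (P + q)/9 = P/9 + q/9)
Y = 0 (Y = 0/(-36) = 0*(-1/36) = 0)
g(I) = 28 (g(I) = 21 - 1*(-7) = 21 + 7 = 28)
√(x(35, -111) + g(Y)) = √(((⅑)*35 + (⅑)*(-111)) + 28) = √((35/9 - 37/3) + 28) = √(-76/9 + 28) = √(176/9) = 4*√11/3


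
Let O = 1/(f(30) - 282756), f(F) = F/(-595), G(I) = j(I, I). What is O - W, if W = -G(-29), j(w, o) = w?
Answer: -975791249/33647970 ≈ -29.000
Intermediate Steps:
G(I) = I
f(F) = -F/595 (f(F) = F*(-1/595) = -F/595)
W = 29 (W = -1*(-29) = 29)
O = -119/33647970 (O = 1/(-1/595*30 - 282756) = 1/(-6/119 - 282756) = 1/(-33647970/119) = -119/33647970 ≈ -3.5366e-6)
O - W = -119/33647970 - 1*29 = -119/33647970 - 29 = -975791249/33647970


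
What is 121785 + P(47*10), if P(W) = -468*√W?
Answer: 121785 - 468*√470 ≈ 1.1164e+5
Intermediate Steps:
121785 + P(47*10) = 121785 - 468*√470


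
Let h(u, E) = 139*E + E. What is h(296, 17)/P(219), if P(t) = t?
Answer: 2380/219 ≈ 10.868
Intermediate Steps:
h(u, E) = 140*E
h(296, 17)/P(219) = (140*17)/219 = 2380*(1/219) = 2380/219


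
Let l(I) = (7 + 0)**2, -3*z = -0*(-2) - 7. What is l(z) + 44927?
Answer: 44976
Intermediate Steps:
z = 7/3 (z = -(-0*(-2) - 7)/3 = -(-2*0 - 7)/3 = -(0 - 7)/3 = -1/3*(-7) = 7/3 ≈ 2.3333)
l(I) = 49 (l(I) = 7**2 = 49)
l(z) + 44927 = 49 + 44927 = 44976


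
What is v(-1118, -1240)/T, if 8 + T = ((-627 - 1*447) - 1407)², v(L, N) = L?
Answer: -1118/6155353 ≈ -0.00018163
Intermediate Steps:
T = 6155353 (T = -8 + ((-627 - 1*447) - 1407)² = -8 + ((-627 - 447) - 1407)² = -8 + (-1074 - 1407)² = -8 + (-2481)² = -8 + 6155361 = 6155353)
v(-1118, -1240)/T = -1118/6155353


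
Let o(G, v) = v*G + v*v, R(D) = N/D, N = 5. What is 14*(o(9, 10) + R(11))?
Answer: 29330/11 ≈ 2666.4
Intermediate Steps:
R(D) = 5/D
o(G, v) = v² + G*v (o(G, v) = G*v + v² = v² + G*v)
14*(o(9, 10) + R(11)) = 14*(10*(9 + 10) + 5/11) = 14*(10*19 + 5*(1/11)) = 14*(190 + 5/11) = 14*(2095/11) = 29330/11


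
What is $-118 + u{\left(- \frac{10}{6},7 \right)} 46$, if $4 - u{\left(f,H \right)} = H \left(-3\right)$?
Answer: $1032$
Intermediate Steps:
$u{\left(f,H \right)} = 4 + 3 H$ ($u{\left(f,H \right)} = 4 - H \left(-3\right) = 4 - - 3 H = 4 + 3 H$)
$-118 + u{\left(- \frac{10}{6},7 \right)} 46 = -118 + \left(4 + 3 \cdot 7\right) 46 = -118 + \left(4 + 21\right) 46 = -118 + 25 \cdot 46 = -118 + 1150 = 1032$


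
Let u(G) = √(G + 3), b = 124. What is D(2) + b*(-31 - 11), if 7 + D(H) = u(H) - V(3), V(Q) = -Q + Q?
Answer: -5215 + √5 ≈ -5212.8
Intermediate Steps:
u(G) = √(3 + G)
V(Q) = 0
D(H) = -7 + √(3 + H) (D(H) = -7 + (√(3 + H) - 1*0) = -7 + (√(3 + H) + 0) = -7 + √(3 + H))
D(2) + b*(-31 - 11) = (-7 + √(3 + 2)) + 124*(-31 - 11) = (-7 + √5) + 124*(-42) = (-7 + √5) - 5208 = -5215 + √5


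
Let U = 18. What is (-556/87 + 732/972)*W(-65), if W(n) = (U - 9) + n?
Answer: 741608/2349 ≈ 315.71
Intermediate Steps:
W(n) = 9 + n (W(n) = (18 - 9) + n = 9 + n)
(-556/87 + 732/972)*W(-65) = (-556/87 + 732/972)*(9 - 65) = (-556*1/87 + 732*(1/972))*(-56) = (-556/87 + 61/81)*(-56) = -13243/2349*(-56) = 741608/2349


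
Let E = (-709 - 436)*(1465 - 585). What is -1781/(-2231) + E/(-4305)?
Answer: 451124561/1920891 ≈ 234.85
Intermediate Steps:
E = -1007600 (E = -1145*880 = -1007600)
-1781/(-2231) + E/(-4305) = -1781/(-2231) - 1007600/(-4305) = -1781*(-1/2231) - 1007600*(-1/4305) = 1781/2231 + 201520/861 = 451124561/1920891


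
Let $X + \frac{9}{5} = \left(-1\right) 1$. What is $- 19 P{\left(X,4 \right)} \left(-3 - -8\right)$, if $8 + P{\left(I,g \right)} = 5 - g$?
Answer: $665$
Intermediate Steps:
$X = - \frac{14}{5}$ ($X = - \frac{9}{5} - 1 = - \frac{14}{5} \approx -2.8$)
$P{\left(I,g \right)} = -3 - g$ ($P{\left(I,g \right)} = -8 - \left(-5 + g\right) = -3 - g$)
$- 19 P{\left(X,4 \right)} \left(-3 - -8\right) = - 19 \left(-3 - 4\right) \left(-3 - -8\right) = - 19 \left(-3 - 4\right) \left(-3 + 8\right) = \left(-19\right) \left(-7\right) 5 = 133 \cdot 5 = 665$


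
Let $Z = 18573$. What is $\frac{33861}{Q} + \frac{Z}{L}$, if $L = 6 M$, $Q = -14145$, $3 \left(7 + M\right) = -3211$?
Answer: $- \frac{160530863}{30477760} \approx -5.2672$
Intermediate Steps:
$M = - \frac{3232}{3}$ ($M = -7 + \frac{1}{3} \left(-3211\right) = -7 - \frac{3211}{3} = - \frac{3232}{3} \approx -1077.3$)
$L = -6464$ ($L = 6 \left(- \frac{3232}{3}\right) = -6464$)
$\frac{33861}{Q} + \frac{Z}{L} = \frac{33861}{-14145} + \frac{18573}{-6464} = 33861 \left(- \frac{1}{14145}\right) + 18573 \left(- \frac{1}{6464}\right) = - \frac{11287}{4715} - \frac{18573}{6464} = - \frac{160530863}{30477760}$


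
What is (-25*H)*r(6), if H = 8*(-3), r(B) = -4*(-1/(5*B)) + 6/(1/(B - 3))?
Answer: 10880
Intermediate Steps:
r(B) = -18 + 6*B + 4/(5*B) (r(B) = -(-4)/(5*B) + 6/(1/(-3 + B)) = 4/(5*B) + 6*(-3 + B) = 4/(5*B) + (-18 + 6*B) = -18 + 6*B + 4/(5*B))
H = -24
(-25*H)*r(6) = (-25*(-24))*(-18 + 6*6 + (⅘)/6) = 600*(-18 + 36 + (⅘)*(⅙)) = 600*(-18 + 36 + 2/15) = 600*(272/15) = 10880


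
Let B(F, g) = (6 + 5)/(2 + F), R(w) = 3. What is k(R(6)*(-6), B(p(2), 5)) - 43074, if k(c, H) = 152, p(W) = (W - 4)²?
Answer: -42922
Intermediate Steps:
p(W) = (-4 + W)²
B(F, g) = 11/(2 + F)
k(R(6)*(-6), B(p(2), 5)) - 43074 = 152 - 43074 = -42922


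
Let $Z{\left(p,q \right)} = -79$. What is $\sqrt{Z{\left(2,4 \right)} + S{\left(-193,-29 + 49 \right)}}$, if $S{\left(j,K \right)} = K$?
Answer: $i \sqrt{59} \approx 7.6811 i$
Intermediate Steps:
$\sqrt{Z{\left(2,4 \right)} + S{\left(-193,-29 + 49 \right)}} = \sqrt{-79 + \left(-29 + 49\right)} = \sqrt{-79 + 20} = \sqrt{-59} = i \sqrt{59}$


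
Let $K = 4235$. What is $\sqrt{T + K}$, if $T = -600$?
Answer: $\sqrt{3635} \approx 60.291$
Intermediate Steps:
$\sqrt{T + K} = \sqrt{-600 + 4235} = \sqrt{3635}$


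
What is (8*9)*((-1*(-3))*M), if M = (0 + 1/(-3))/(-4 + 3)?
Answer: 72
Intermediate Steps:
M = ⅓ (M = (0 - ⅓)/(-1) = -⅓*(-1) = ⅓ ≈ 0.33333)
(8*9)*((-1*(-3))*M) = (8*9)*(-1*(-3)*(⅓)) = 72*(3*(⅓)) = 72*1 = 72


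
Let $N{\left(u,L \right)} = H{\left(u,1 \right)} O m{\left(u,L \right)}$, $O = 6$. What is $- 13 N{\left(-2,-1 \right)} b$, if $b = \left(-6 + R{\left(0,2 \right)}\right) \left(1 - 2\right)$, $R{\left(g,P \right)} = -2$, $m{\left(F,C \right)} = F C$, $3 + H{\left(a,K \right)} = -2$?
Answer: $6240$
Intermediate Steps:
$H{\left(a,K \right)} = -5$ ($H{\left(a,K \right)} = -3 - 2 = -5$)
$m{\left(F,C \right)} = C F$
$N{\left(u,L \right)} = - 30 L u$ ($N{\left(u,L \right)} = \left(-5\right) 6 L u = - 30 L u$)
$b = 8$ ($b = \left(-6 - 2\right) \left(1 - 2\right) = \left(-8\right) \left(-1\right) = 8$)
$- 13 N{\left(-2,-1 \right)} b = - 13 \left(\left(-30\right) \left(-1\right) \left(-2\right)\right) 8 = \left(-13\right) \left(-60\right) 8 = 780 \cdot 8 = 6240$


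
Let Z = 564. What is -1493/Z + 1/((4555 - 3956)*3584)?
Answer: -801298931/302701056 ≈ -2.6472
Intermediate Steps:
-1493/Z + 1/((4555 - 3956)*3584) = -1493/564 + 1/((4555 - 3956)*3584) = -1493*1/564 + (1/3584)/599 = -1493/564 + (1/599)*(1/3584) = -1493/564 + 1/2146816 = -801298931/302701056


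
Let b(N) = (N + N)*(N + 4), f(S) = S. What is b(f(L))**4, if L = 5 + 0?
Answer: 65610000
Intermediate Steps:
L = 5
b(N) = 2*N*(4 + N) (b(N) = (2*N)*(4 + N) = 2*N*(4 + N))
b(f(L))**4 = (2*5*(4 + 5))**4 = (2*5*9)**4 = 90**4 = 65610000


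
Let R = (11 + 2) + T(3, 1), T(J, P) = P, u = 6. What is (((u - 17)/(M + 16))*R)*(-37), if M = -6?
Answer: 2849/5 ≈ 569.80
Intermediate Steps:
R = 14 (R = (11 + 2) + 1 = 13 + 1 = 14)
(((u - 17)/(M + 16))*R)*(-37) = (((6 - 17)/(-6 + 16))*14)*(-37) = (-11/10*14)*(-37) = (-11*⅒*14)*(-37) = -11/10*14*(-37) = -77/5*(-37) = 2849/5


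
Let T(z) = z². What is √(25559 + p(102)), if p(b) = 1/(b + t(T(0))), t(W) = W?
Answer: √265915938/102 ≈ 159.87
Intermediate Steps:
p(b) = 1/b (p(b) = 1/(b + 0²) = 1/(b + 0) = 1/b)
√(25559 + p(102)) = √(25559 + 1/102) = √(2607019/102) = √265915938/102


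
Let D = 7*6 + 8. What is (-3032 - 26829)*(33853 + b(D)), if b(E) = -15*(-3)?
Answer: -1012228178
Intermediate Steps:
D = 50 (D = 42 + 8 = 50)
b(E) = 45
(-3032 - 26829)*(33853 + b(D)) = (-3032 - 26829)*(33853 + 45) = -29861*33898 = -1012228178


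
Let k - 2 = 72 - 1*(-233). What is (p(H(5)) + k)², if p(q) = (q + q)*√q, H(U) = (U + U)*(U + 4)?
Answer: 3010249 + 331560*√10 ≈ 4.0587e+6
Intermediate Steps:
H(U) = 2*U*(4 + U) (H(U) = (2*U)*(4 + U) = 2*U*(4 + U))
p(q) = 2*q^(3/2) (p(q) = (2*q)*√q = 2*q^(3/2))
k = 307 (k = 2 + (72 - 1*(-233)) = 2 + (72 + 233) = 2 + 305 = 307)
(p(H(5)) + k)² = (2*(2*5*(4 + 5))^(3/2) + 307)² = (2*(2*5*9)^(3/2) + 307)² = (2*90^(3/2) + 307)² = (2*(270*√10) + 307)² = (540*√10 + 307)² = (307 + 540*√10)²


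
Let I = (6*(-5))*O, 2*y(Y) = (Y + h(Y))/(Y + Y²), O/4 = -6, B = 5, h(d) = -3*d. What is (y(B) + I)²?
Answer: 18653761/36 ≈ 5.1816e+5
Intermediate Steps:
O = -24 (O = 4*(-6) = -24)
y(Y) = -Y/(Y + Y²) (y(Y) = ((Y - 3*Y)/(Y + Y²))/2 = ((-2*Y)/(Y + Y²))/2 = (-2*Y/(Y + Y²))/2 = -Y/(Y + Y²))
I = 720 (I = (6*(-5))*(-24) = -30*(-24) = 720)
(y(B) + I)² = (-1/(1 + 5) + 720)² = (-1/6 + 720)² = (-1*⅙ + 720)² = (-⅙ + 720)² = (4319/6)² = 18653761/36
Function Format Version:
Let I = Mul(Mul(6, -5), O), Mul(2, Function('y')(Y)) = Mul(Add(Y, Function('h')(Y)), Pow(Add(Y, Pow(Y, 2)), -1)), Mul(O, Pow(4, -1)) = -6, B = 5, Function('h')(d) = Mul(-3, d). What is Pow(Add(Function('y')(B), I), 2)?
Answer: Rational(18653761, 36) ≈ 5.1816e+5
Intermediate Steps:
O = -24 (O = Mul(4, -6) = -24)
Function('y')(Y) = Mul(-1, Y, Pow(Add(Y, Pow(Y, 2)), -1)) (Function('y')(Y) = Mul(Rational(1, 2), Mul(Add(Y, Mul(-3, Y)), Pow(Add(Y, Pow(Y, 2)), -1))) = Mul(Rational(1, 2), Mul(Mul(-2, Y), Pow(Add(Y, Pow(Y, 2)), -1))) = Mul(Rational(1, 2), Mul(-2, Y, Pow(Add(Y, Pow(Y, 2)), -1))) = Mul(-1, Y, Pow(Add(Y, Pow(Y, 2)), -1)))
I = 720 (I = Mul(Mul(6, -5), -24) = Mul(-30, -24) = 720)
Pow(Add(Function('y')(B), I), 2) = Pow(Add(Mul(-1, Pow(Add(1, 5), -1)), 720), 2) = Pow(Add(Mul(-1, Pow(6, -1)), 720), 2) = Pow(Add(Mul(-1, Rational(1, 6)), 720), 2) = Pow(Add(Rational(-1, 6), 720), 2) = Pow(Rational(4319, 6), 2) = Rational(18653761, 36)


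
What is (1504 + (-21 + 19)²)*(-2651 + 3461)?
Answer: 1221480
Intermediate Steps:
(1504 + (-21 + 19)²)*(-2651 + 3461) = (1504 + (-2)²)*810 = (1504 + 4)*810 = 1508*810 = 1221480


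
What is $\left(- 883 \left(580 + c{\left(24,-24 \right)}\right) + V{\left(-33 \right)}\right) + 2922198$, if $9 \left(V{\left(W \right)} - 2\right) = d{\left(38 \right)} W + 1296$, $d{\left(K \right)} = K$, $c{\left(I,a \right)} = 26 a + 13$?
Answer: $\frac{8848733}{3} \approx 2.9496 \cdot 10^{6}$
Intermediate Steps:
$c{\left(I,a \right)} = 13 + 26 a$
$V{\left(W \right)} = 146 + \frac{38 W}{9}$ ($V{\left(W \right)} = 2 + \frac{38 W + 1296}{9} = 2 + \frac{1296 + 38 W}{9} = 2 + \left(144 + \frac{38 W}{9}\right) = 146 + \frac{38 W}{9}$)
$\left(- 883 \left(580 + c{\left(24,-24 \right)}\right) + V{\left(-33 \right)}\right) + 2922198 = \left(- 883 \left(580 + \left(13 + 26 \left(-24\right)\right)\right) + \left(146 + \frac{38}{9} \left(-33\right)\right)\right) + 2922198 = \left(- 883 \left(580 + \left(13 - 624\right)\right) + \left(146 - \frac{418}{3}\right)\right) + 2922198 = \left(- 883 \left(580 - 611\right) + \frac{20}{3}\right) + 2922198 = \left(\left(-883\right) \left(-31\right) + \frac{20}{3}\right) + 2922198 = \left(27373 + \frac{20}{3}\right) + 2922198 = \frac{82139}{3} + 2922198 = \frac{8848733}{3}$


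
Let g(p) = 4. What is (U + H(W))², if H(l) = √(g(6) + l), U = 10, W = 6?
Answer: (10 + √10)² ≈ 173.25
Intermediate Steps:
H(l) = √(4 + l)
(U + H(W))² = (10 + √(4 + 6))² = (10 + √10)²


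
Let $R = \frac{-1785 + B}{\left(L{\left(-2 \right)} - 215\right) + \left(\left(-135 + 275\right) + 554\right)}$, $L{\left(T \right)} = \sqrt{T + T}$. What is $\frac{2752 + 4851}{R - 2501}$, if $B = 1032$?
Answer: $- \frac{1091415652774}{359245856957} - \frac{5725059 i}{718491713914} \approx -3.0381 - 7.9682 \cdot 10^{-6} i$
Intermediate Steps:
$L{\left(T \right)} = \sqrt{2} \sqrt{T}$ ($L{\left(T \right)} = \sqrt{2 T} = \sqrt{2} \sqrt{T}$)
$R = - \frac{753 \left(479 - 2 i\right)}{229445}$ ($R = \frac{-1785 + 1032}{\left(\sqrt{2} \sqrt{-2} - 215\right) + \left(\left(-135 + 275\right) + 554\right)} = - \frac{753}{\left(\sqrt{2} i \sqrt{2} - 215\right) + \left(140 + 554\right)} = - \frac{753}{\left(2 i - 215\right) + 694} = - \frac{753}{\left(-215 + 2 i\right) + 694} = - \frac{753}{479 + 2 i} = - 753 \frac{479 - 2 i}{229445} = - \frac{753 \left(479 - 2 i\right)}{229445} \approx -1.572 + 0.0065637 i$)
$\frac{2752 + 4851}{R - 2501} = \frac{2752 + 4851}{\left(- \frac{360687}{229445} + \frac{1506 i}{229445}\right) - 2501} = \frac{7603}{- \frac{574202632}{229445} + \frac{1506 i}{229445}} = 7603 \frac{229445 \left(- \frac{574202632}{229445} - \frac{1506 i}{229445}\right)}{1436983427828} = \frac{1744470335 \left(- \frac{574202632}{229445} - \frac{1506 i}{229445}\right)}{1436983427828}$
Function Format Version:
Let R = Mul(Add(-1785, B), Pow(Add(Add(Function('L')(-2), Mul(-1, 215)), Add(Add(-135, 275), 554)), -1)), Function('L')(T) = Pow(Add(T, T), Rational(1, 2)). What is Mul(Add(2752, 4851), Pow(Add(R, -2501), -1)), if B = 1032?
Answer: Add(Rational(-1091415652774, 359245856957), Mul(Rational(-5725059, 718491713914), I)) ≈ Add(-3.0381, Mul(-7.9682e-6, I))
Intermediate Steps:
Function('L')(T) = Mul(Pow(2, Rational(1, 2)), Pow(T, Rational(1, 2))) (Function('L')(T) = Pow(Mul(2, T), Rational(1, 2)) = Mul(Pow(2, Rational(1, 2)), Pow(T, Rational(1, 2))))
R = Mul(Rational(-753, 229445), Add(479, Mul(-2, I))) (R = Mul(Add(-1785, 1032), Pow(Add(Add(Mul(Pow(2, Rational(1, 2)), Pow(-2, Rational(1, 2))), Mul(-1, 215)), Add(Add(-135, 275), 554)), -1)) = Mul(-753, Pow(Add(Add(Mul(Pow(2, Rational(1, 2)), Mul(I, Pow(2, Rational(1, 2)))), -215), Add(140, 554)), -1)) = Mul(-753, Pow(Add(Add(Mul(2, I), -215), 694), -1)) = Mul(-753, Pow(Add(Add(-215, Mul(2, I)), 694), -1)) = Mul(-753, Pow(Add(479, Mul(2, I)), -1)) = Mul(-753, Mul(Rational(1, 229445), Add(479, Mul(-2, I)))) = Mul(Rational(-753, 229445), Add(479, Mul(-2, I))) ≈ Add(-1.5720, Mul(0.0065637, I)))
Mul(Add(2752, 4851), Pow(Add(R, -2501), -1)) = Mul(Add(2752, 4851), Pow(Add(Add(Rational(-360687, 229445), Mul(Rational(1506, 229445), I)), -2501), -1)) = Mul(7603, Pow(Add(Rational(-574202632, 229445), Mul(Rational(1506, 229445), I)), -1)) = Mul(7603, Mul(Rational(229445, 1436983427828), Add(Rational(-574202632, 229445), Mul(Rational(-1506, 229445), I)))) = Mul(Rational(1744470335, 1436983427828), Add(Rational(-574202632, 229445), Mul(Rational(-1506, 229445), I)))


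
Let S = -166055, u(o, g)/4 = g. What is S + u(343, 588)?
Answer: -163703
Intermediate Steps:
u(o, g) = 4*g
S + u(343, 588) = -166055 + 4*588 = -166055 + 2352 = -163703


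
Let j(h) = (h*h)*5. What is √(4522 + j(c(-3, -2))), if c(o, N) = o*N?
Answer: √4702 ≈ 68.571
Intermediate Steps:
c(o, N) = N*o
j(h) = 5*h² (j(h) = h²*5 = 5*h²)
√(4522 + j(c(-3, -2))) = √(4522 + 5*(-2*(-3))²) = √(4522 + 5*6²) = √(4522 + 5*36) = √(4522 + 180) = √4702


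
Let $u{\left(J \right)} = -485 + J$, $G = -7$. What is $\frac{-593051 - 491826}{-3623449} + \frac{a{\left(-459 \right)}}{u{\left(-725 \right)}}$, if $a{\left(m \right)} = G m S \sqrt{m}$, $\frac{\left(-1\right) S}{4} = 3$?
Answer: $\frac{1084877}{3623449} + \frac{57834 i \sqrt{51}}{605} \approx 0.2994 + 682.67 i$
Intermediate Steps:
$S = -12$ ($S = \left(-4\right) 3 = -12$)
$a{\left(m \right)} = 84 m^{\frac{3}{2}}$ ($a{\left(m \right)} = - 7 m \left(- 12 \sqrt{m}\right) = 84 m^{\frac{3}{2}}$)
$\frac{-593051 - 491826}{-3623449} + \frac{a{\left(-459 \right)}}{u{\left(-725 \right)}} = \frac{-593051 - 491826}{-3623449} + \frac{84 \left(-459\right)^{\frac{3}{2}}}{-485 - 725} = \left(-1084877\right) \left(- \frac{1}{3623449}\right) + \frac{84 \left(- 1377 i \sqrt{51}\right)}{-1210} = \frac{1084877}{3623449} + - 115668 i \sqrt{51} \left(- \frac{1}{1210}\right) = \frac{1084877}{3623449} + \frac{57834 i \sqrt{51}}{605}$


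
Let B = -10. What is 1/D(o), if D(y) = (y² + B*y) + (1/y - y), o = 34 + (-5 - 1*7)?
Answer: 22/5325 ≈ 0.0041315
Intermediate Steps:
o = 22 (o = 34 + (-5 - 7) = 34 - 12 = 22)
D(y) = 1/y + y² - 11*y (D(y) = (y² - 10*y) + (1/y - y) = 1/y + y² - 11*y)
1/D(o) = 1/((1 + 22²*(-11 + 22))/22) = 1/((1 + 484*11)/22) = 1/((1 + 5324)/22) = 1/((1/22)*5325) = 1/(5325/22) = 22/5325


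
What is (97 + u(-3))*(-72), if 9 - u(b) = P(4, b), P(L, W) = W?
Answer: -7848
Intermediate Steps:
u(b) = 9 - b
(97 + u(-3))*(-72) = (97 + (9 - 1*(-3)))*(-72) = (97 + (9 + 3))*(-72) = (97 + 12)*(-72) = 109*(-72) = -7848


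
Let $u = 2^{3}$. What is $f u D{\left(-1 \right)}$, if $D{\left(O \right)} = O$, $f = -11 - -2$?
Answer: $72$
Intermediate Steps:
$u = 8$
$f = -9$ ($f = -11 + 2 = -9$)
$f u D{\left(-1 \right)} = \left(-9\right) 8 \left(-1\right) = \left(-72\right) \left(-1\right) = 72$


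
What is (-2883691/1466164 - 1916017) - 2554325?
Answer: -6554257391779/1466164 ≈ -4.4703e+6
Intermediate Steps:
(-2883691/1466164 - 1916017) - 2554325 = -2809198032479/1466164 - 2554325 = -6554257391779/1466164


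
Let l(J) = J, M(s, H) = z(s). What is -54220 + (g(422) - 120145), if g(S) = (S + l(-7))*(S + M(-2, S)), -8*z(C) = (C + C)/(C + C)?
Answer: 5705/8 ≈ 713.13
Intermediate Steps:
z(C) = -⅛ (z(C) = -(C + C)/(8*(C + C)) = -2*C/(8*(2*C)) = -2*C*1/(2*C)/8 = -⅛*1 = -⅛)
M(s, H) = -⅛
g(S) = (-7 + S)*(-⅛ + S) (g(S) = (S - 7)*(S - ⅛) = (-7 + S)*(-⅛ + S))
-54220 + (g(422) - 120145) = -54220 + ((7/8 + 422² - 57/8*422) - 120145) = -54220 + ((7/8 + 178084 - 12027/4) - 120145) = -54220 + (1400625/8 - 120145) = -54220 + 439465/8 = 5705/8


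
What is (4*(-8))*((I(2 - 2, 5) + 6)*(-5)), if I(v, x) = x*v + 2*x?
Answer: 2560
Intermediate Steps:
I(v, x) = 2*x + v*x (I(v, x) = v*x + 2*x = 2*x + v*x)
(4*(-8))*((I(2 - 2, 5) + 6)*(-5)) = (4*(-8))*((5*(2 + (2 - 2)) + 6)*(-5)) = -32*(5*(2 + 0) + 6)*(-5) = -32*(5*2 + 6)*(-5) = -32*(10 + 6)*(-5) = -512*(-5) = -32*(-80) = 2560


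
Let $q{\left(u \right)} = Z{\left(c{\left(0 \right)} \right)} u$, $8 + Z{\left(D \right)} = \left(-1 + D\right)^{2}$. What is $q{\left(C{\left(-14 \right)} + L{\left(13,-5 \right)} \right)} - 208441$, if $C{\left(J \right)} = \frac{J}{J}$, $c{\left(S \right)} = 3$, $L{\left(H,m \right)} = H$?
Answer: $-208497$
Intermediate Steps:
$C{\left(J \right)} = 1$
$Z{\left(D \right)} = -8 + \left(-1 + D\right)^{2}$
$q{\left(u \right)} = - 4 u$ ($q{\left(u \right)} = \left(-8 + \left(-1 + 3\right)^{2}\right) u = \left(-8 + 2^{2}\right) u = \left(-8 + 4\right) u = - 4 u$)
$q{\left(C{\left(-14 \right)} + L{\left(13,-5 \right)} \right)} - 208441 = - 4 \left(1 + 13\right) - 208441 = \left(-4\right) 14 - 208441 = -56 - 208441 = -208497$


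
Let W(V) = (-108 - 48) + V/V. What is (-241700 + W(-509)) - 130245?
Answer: -372100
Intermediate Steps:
W(V) = -155 (W(V) = -156 + 1 = -155)
(-241700 + W(-509)) - 130245 = (-241700 - 155) - 130245 = -241855 - 130245 = -372100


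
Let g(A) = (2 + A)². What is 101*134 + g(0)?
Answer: 13538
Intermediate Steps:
101*134 + g(0) = 101*134 + (2 + 0)² = 13534 + 2² = 13534 + 4 = 13538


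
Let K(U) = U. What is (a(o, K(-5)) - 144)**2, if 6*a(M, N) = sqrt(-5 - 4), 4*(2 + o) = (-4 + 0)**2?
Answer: (288 - I)**2/4 ≈ 20736.0 - 144.0*I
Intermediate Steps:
o = 2 (o = -2 + (-4 + 0)**2/4 = -2 + (1/4)*(-4)**2 = -2 + (1/4)*16 = -2 + 4 = 2)
a(M, N) = I/2 (a(M, N) = sqrt(-5 - 4)/6 = sqrt(-9)/6 = (3*I)/6 = I/2)
(a(o, K(-5)) - 144)**2 = (I/2 - 144)**2 = (-144 + I/2)**2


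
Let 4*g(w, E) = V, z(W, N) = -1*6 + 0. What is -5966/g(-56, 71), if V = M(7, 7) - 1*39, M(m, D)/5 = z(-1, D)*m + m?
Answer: 11932/107 ≈ 111.51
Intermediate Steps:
z(W, N) = -6 (z(W, N) = -6 + 0 = -6)
M(m, D) = -25*m (M(m, D) = 5*(-6*m + m) = 5*(-5*m) = -25*m)
V = -214 (V = -25*7 - 1*39 = -175 - 39 = -214)
g(w, E) = -107/2 (g(w, E) = (1/4)*(-214) = -107/2)
-5966/g(-56, 71) = -5966/(-107/2) = -5966*(-2/107) = 11932/107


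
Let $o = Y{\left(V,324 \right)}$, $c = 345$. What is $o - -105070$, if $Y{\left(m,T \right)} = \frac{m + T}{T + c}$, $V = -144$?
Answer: $\frac{23430670}{223} \approx 1.0507 \cdot 10^{5}$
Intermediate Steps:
$Y{\left(m,T \right)} = \frac{T + m}{345 + T}$ ($Y{\left(m,T \right)} = \frac{m + T}{T + 345} = \frac{T + m}{345 + T}$)
$o = \frac{60}{223}$ ($o = \frac{324 - 144}{345 + 324} = \frac{1}{669} \cdot 180 = \frac{60}{223} \approx 0.26906$)
$o - -105070 = \frac{60}{223} - -105070 = \frac{60}{223} + 105070 = \frac{23430670}{223}$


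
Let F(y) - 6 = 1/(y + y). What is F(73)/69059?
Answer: 877/10082614 ≈ 8.6981e-5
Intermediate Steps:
F(y) = 6 + 1/(2*y) (F(y) = 6 + 1/(y + y) = 6 + 1/(2*y))
F(73)/69059 = (6 + (½)/73)/69059 = (6 + (½)*(1/73))*(1/69059) = (6 + 1/146)*(1/69059) = (877/146)*(1/69059) = 877/10082614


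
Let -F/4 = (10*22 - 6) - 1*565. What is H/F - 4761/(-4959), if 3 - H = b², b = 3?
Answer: 123235/128934 ≈ 0.95580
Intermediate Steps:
H = -6 (H = 3 - 1*3² = 3 - 1*9 = 3 - 9 = -6)
F = 1404 (F = -4*((10*22 - 6) - 1*565) = -4*((220 - 6) - 565) = -4*(214 - 565) = -4*(-351) = 1404)
H/F - 4761/(-4959) = -6/1404 - 4761/(-4959) = -6*1/1404 - 4761*(-1/4959) = -1/234 + 529/551 = 123235/128934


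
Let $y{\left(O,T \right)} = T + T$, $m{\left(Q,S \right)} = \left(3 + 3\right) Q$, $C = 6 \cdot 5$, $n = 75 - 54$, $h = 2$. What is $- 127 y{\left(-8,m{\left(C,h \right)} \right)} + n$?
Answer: $-45699$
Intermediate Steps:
$n = 21$
$C = 30$
$m{\left(Q,S \right)} = 6 Q$
$y{\left(O,T \right)} = 2 T$
$- 127 y{\left(-8,m{\left(C,h \right)} \right)} + n = - 127 \cdot 2 \cdot 6 \cdot 30 + 21 = - 127 \cdot 2 \cdot 180 + 21 = \left(-127\right) 360 + 21 = -45720 + 21 = -45699$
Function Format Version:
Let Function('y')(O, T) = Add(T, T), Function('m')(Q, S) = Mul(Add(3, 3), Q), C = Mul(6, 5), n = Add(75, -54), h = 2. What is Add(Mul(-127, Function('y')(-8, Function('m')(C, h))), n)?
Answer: -45699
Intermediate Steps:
n = 21
C = 30
Function('m')(Q, S) = Mul(6, Q)
Function('y')(O, T) = Mul(2, T)
Add(Mul(-127, Function('y')(-8, Function('m')(C, h))), n) = Add(Mul(-127, Mul(2, Mul(6, 30))), 21) = Add(Mul(-127, Mul(2, 180)), 21) = Add(Mul(-127, 360), 21) = Add(-45720, 21) = -45699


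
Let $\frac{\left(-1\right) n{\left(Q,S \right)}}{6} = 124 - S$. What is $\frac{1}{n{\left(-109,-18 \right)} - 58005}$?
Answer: $- \frac{1}{58857} \approx -1.699 \cdot 10^{-5}$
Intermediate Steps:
$n{\left(Q,S \right)} = -744 + 6 S$ ($n{\left(Q,S \right)} = - 6 \left(124 - S\right) = -744 + 6 S$)
$\frac{1}{n{\left(-109,-18 \right)} - 58005} = \frac{1}{\left(-744 + 6 \left(-18\right)\right) - 58005} = \frac{1}{\left(-744 - 108\right) - 58005} = \frac{1}{-852 - 58005} = \frac{1}{-58857} = - \frac{1}{58857}$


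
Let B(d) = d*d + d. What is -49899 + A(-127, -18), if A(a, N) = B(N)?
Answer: -49593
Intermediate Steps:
B(d) = d + d² (B(d) = d² + d = d + d²)
A(a, N) = N*(1 + N)
-49899 + A(-127, -18) = -49899 - 18*(1 - 18) = -49899 - 18*(-17) = -49899 + 306 = -49593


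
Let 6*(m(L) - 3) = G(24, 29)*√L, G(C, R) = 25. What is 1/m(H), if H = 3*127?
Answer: -36/79267 + 50*√381/79267 ≈ 0.011858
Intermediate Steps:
H = 381
m(L) = 3 + 25*√L/6 (m(L) = 3 + (25*√L)/6 = 3 + 25*√L/6)
1/m(H) = 1/(3 + 25*√381/6)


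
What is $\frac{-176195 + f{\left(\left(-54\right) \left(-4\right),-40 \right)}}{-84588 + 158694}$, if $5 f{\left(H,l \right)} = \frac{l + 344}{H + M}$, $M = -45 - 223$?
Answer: $- \frac{11452751}{4816890} \approx -2.3776$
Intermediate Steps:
$M = -268$ ($M = -45 - 223 = -268$)
$f{\left(H,l \right)} = \frac{344 + l}{5 \left(-268 + H\right)}$ ($f{\left(H,l \right)} = \frac{\left(l + 344\right) \frac{1}{H - 268}}{5} = \frac{\left(344 + l\right) \frac{1}{-268 + H}}{5} = \frac{\frac{1}{-268 + H} \left(344 + l\right)}{5} = \frac{344 + l}{5 \left(-268 + H\right)}$)
$\frac{-176195 + f{\left(\left(-54\right) \left(-4\right),-40 \right)}}{-84588 + 158694} = \frac{-176195 + \frac{344 - 40}{5 \left(-268 - -216\right)}}{-84588 + 158694} = \frac{-176195 + \frac{1}{5} \frac{1}{-268 + 216} \cdot 304}{74106} = \left(-176195 + \frac{1}{5} \frac{1}{-52} \cdot 304\right) \frac{1}{74106} = \left(-176195 + \frac{1}{5} \left(- \frac{1}{52}\right) 304\right) \frac{1}{74106} = \left(-176195 - \frac{76}{65}\right) \frac{1}{74106} = \left(- \frac{11452751}{65}\right) \frac{1}{74106} = - \frac{11452751}{4816890}$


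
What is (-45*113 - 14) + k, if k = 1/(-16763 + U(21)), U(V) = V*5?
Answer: -84939143/16658 ≈ -5099.0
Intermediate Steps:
U(V) = 5*V
k = -1/16658 (k = 1/(-16763 + 5*21) = 1/(-16763 + 105) = 1/(-16658) = -1/16658 ≈ -6.0031e-5)
(-45*113 - 14) + k = (-45*113 - 14) - 1/16658 = (-5085 - 14) - 1/16658 = -5099 - 1/16658 = -84939143/16658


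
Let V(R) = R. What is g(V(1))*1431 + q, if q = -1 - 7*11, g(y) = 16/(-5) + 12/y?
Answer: 62574/5 ≈ 12515.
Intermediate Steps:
g(y) = -16/5 + 12/y (g(y) = 16*(-⅕) + 12/y = -16/5 + 12/y)
q = -78 (q = -1 - 77 = -78)
g(V(1))*1431 + q = (-16/5 + 12/1)*1431 - 78 = (-16/5 + 12*1)*1431 - 78 = (-16/5 + 12)*1431 - 78 = (44/5)*1431 - 78 = 62964/5 - 78 = 62574/5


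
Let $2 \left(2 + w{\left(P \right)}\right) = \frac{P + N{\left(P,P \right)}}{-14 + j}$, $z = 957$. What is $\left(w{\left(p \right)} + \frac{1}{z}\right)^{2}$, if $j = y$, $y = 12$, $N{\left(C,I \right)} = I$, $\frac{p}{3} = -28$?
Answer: $\frac{1465434961}{915849} \approx 1600.1$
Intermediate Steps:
$p = -84$ ($p = 3 \left(-28\right) = -84$)
$j = 12$
$w{\left(P \right)} = -2 - \frac{P}{2}$ ($w{\left(P \right)} = -2 + \frac{\left(P + P\right) \frac{1}{-14 + 12}}{2} = -2 + \frac{2 P \frac{1}{-2}}{2} = -2 + \frac{2 P \left(- \frac{1}{2}\right)}{2} = -2 + \frac{\left(-1\right) P}{2} = -2 - \frac{P}{2}$)
$\left(w{\left(p \right)} + \frac{1}{z}\right)^{2} = \left(\left(-2 - -42\right) + \frac{1}{957}\right)^{2} = \left(\left(-2 + 42\right) + \frac{1}{957}\right)^{2} = \left(40 + \frac{1}{957}\right)^{2} = \left(\frac{38281}{957}\right)^{2} = \frac{1465434961}{915849}$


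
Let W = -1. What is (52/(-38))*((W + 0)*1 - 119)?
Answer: 3120/19 ≈ 164.21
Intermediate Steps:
(52/(-38))*((W + 0)*1 - 119) = (52/(-38))*((-1 + 0)*1 - 119) = (52*(-1/38))*(-1*1 - 119) = -26*(-1 - 119)/19 = -26/19*(-120) = 3120/19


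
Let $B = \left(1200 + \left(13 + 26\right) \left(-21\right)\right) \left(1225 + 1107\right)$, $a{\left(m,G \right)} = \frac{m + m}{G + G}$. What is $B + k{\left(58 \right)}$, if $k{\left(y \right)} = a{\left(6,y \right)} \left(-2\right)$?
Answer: $\frac{25766262}{29} \approx 8.8849 \cdot 10^{5}$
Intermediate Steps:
$a{\left(m,G \right)} = \frac{m}{G}$ ($a{\left(m,G \right)} = \frac{2 m}{2 G} = 2 m \frac{1}{2 G} = \frac{m}{G}$)
$k{\left(y \right)} = - \frac{12}{y}$ ($k{\left(y \right)} = \frac{6}{y} \left(-2\right) = - \frac{12}{y}$)
$B = 888492$ ($B = \left(1200 + 39 \left(-21\right)\right) 2332 = \left(1200 - 819\right) 2332 = 381 \cdot 2332 = 888492$)
$B + k{\left(58 \right)} = 888492 - \frac{12}{58} = 888492 - \frac{6}{29} = \frac{25766262}{29}$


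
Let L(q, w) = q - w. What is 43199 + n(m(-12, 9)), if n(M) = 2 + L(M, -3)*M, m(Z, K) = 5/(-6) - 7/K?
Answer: 13996399/324 ≈ 43199.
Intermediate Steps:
m(Z, K) = -⅚ - 7/K (m(Z, K) = 5*(-⅙) - 7/K = -⅚ - 7/K)
n(M) = 2 + M*(3 + M) (n(M) = 2 + (M - 1*(-3))*M = 2 + (M + 3)*M = 2 + (3 + M)*M = 2 + M*(3 + M))
43199 + n(m(-12, 9)) = 43199 + (2 + (-⅚ - 7/9)*(3 + (-⅚ - 7/9))) = 43199 + (2 - 29*(3 - 29/18)/18) = 43199 + (2 - 29/18*25/18) = 43199 + (2 - 725/324) = 43199 - 77/324 = 13996399/324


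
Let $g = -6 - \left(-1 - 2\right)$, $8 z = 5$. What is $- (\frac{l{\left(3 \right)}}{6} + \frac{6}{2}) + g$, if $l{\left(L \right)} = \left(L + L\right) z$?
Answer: $- \frac{53}{8} \approx -6.625$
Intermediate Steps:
$z = \frac{5}{8}$ ($z = \frac{1}{8} \cdot 5 = \frac{5}{8} \approx 0.625$)
$l{\left(L \right)} = \frac{5 L}{4}$ ($l{\left(L \right)} = \left(L + L\right) \frac{5}{8} = 2 L \frac{5}{8} = \frac{5 L}{4}$)
$g = -3$ ($g = -6 - \left(-1 - 2\right) = -6 - -3 = -6 + 3 = -3$)
$- (\frac{l{\left(3 \right)}}{6} + \frac{6}{2}) + g = - (\frac{\frac{5}{4} \cdot 3}{6} + \frac{6}{2}) - 3 = - (\frac{15}{4} \cdot \frac{1}{6} + 6 \cdot \frac{1}{2}) - 3 = - (\frac{5}{8} + 3) - 3 = \left(-1\right) \frac{29}{8} - 3 = - \frac{29}{8} - 3 = - \frac{53}{8}$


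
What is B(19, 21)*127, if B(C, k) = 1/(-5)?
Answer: -127/5 ≈ -25.400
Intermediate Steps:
B(C, k) = -1/5
B(19, 21)*127 = -1/5*127 = -127/5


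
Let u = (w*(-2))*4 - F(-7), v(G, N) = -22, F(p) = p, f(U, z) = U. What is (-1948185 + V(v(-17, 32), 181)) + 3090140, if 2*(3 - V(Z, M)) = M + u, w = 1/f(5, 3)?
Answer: 5709324/5 ≈ 1.1419e+6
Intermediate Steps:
w = ⅕ (w = 1/5 = ⅕ ≈ 0.20000)
u = 27/5 (u = ((⅕)*(-2))*4 - 1*(-7) = -⅖*4 + 7 = -8/5 + 7 = 27/5 ≈ 5.4000)
V(Z, M) = 3/10 - M/2 (V(Z, M) = 3 - (M + 27/5)/2 = 3 - (27/5 + M)/2 = 3 + (-27/10 - M/2) = 3/10 - M/2)
(-1948185 + V(v(-17, 32), 181)) + 3090140 = (-1948185 + (3/10 - ½*181)) + 3090140 = (-1948185 + (3/10 - 181/2)) + 3090140 = (-1948185 - 451/5) + 3090140 = -9741376/5 + 3090140 = 5709324/5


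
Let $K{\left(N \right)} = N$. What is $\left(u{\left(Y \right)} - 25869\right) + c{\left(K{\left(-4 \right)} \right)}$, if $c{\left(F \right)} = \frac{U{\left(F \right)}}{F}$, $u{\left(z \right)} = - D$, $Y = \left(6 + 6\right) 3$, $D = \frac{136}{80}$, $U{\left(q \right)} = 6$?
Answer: $- \frac{129361}{5} \approx -25872.0$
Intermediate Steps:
$D = \frac{17}{10}$ ($D = 136 \cdot \frac{1}{80} = \frac{17}{10} \approx 1.7$)
$Y = 36$ ($Y = 12 \cdot 3 = 36$)
$u{\left(z \right)} = - \frac{17}{10}$ ($u{\left(z \right)} = \left(-1\right) \frac{17}{10} = - \frac{17}{10}$)
$c{\left(F \right)} = \frac{6}{F}$
$\left(u{\left(Y \right)} - 25869\right) + c{\left(K{\left(-4 \right)} \right)} = \left(- \frac{17}{10} - 25869\right) + \frac{6}{-4} = - \frac{258707}{10} + 6 \left(- \frac{1}{4}\right) = - \frac{258707}{10} - \frac{3}{2} = - \frac{129361}{5}$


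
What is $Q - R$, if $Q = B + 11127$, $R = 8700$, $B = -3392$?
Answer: $-965$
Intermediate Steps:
$Q = 7735$ ($Q = -3392 + 11127 = 7735$)
$Q - R = 7735 - 8700 = -965$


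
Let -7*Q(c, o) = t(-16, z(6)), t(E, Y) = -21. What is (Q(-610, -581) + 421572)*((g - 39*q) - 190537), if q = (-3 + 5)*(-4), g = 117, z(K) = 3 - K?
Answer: -80144780100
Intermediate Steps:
Q(c, o) = 3 (Q(c, o) = -1/7*(-21) = 3)
q = -8 (q = 2*(-4) = -8)
(Q(-610, -581) + 421572)*((g - 39*q) - 190537) = (3 + 421572)*((117 - 39*(-8)) - 190537) = 421575*((117 + 312) - 190537) = 421575*(429 - 190537) = 421575*(-190108) = -80144780100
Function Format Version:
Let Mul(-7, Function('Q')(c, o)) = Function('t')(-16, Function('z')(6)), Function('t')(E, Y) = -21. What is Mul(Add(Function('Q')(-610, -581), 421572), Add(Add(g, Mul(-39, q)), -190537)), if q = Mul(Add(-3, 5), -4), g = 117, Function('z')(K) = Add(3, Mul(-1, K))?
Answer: -80144780100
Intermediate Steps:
Function('Q')(c, o) = 3 (Function('Q')(c, o) = Mul(Rational(-1, 7), -21) = 3)
q = -8 (q = Mul(2, -4) = -8)
Mul(Add(Function('Q')(-610, -581), 421572), Add(Add(g, Mul(-39, q)), -190537)) = Mul(Add(3, 421572), Add(Add(117, Mul(-39, -8)), -190537)) = Mul(421575, Add(Add(117, 312), -190537)) = Mul(421575, Add(429, -190537)) = Mul(421575, -190108) = -80144780100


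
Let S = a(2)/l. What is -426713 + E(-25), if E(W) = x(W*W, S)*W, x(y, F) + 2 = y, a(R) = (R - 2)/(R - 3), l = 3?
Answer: -442288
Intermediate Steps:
a(R) = (-2 + R)/(-3 + R)
S = 0 (S = ((-2 + 2)/(-3 + 2))/3 = (0/(-1))*(⅓) = -1*0*(⅓) = 0*(⅓) = 0)
x(y, F) = -2 + y
E(W) = W*(-2 + W²) (E(W) = (-2 + W*W)*W = (-2 + W²)*W = W*(-2 + W²))
-426713 + E(-25) = -426713 - 25*(-2 + (-25)²) = -426713 - 25*(-2 + 625) = -426713 - 25*623 = -426713 - 15575 = -442288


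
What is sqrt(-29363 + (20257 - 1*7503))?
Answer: I*sqrt(16609) ≈ 128.88*I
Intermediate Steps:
sqrt(-29363 + (20257 - 1*7503)) = sqrt(-29363 + (20257 - 7503)) = sqrt(-29363 + 12754) = sqrt(-16609) = I*sqrt(16609)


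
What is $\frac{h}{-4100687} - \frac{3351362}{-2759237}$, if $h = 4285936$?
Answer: $\frac{1916973394862}{11314767295819} \approx 0.16942$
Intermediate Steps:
$\frac{h}{-4100687} - \frac{3351362}{-2759237} = \frac{4285936}{-4100687} - \frac{3351362}{-2759237} = 4285936 \left(- \frac{1}{4100687}\right) - - \frac{3351362}{2759237} = - \frac{4285936}{4100687} + \frac{3351362}{2759237} = \frac{1916973394862}{11314767295819}$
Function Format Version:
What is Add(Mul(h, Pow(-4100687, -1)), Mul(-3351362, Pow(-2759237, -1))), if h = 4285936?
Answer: Rational(1916973394862, 11314767295819) ≈ 0.16942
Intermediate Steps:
Add(Mul(h, Pow(-4100687, -1)), Mul(-3351362, Pow(-2759237, -1))) = Add(Mul(4285936, Pow(-4100687, -1)), Mul(-3351362, Pow(-2759237, -1))) = Add(Mul(4285936, Rational(-1, 4100687)), Mul(-3351362, Rational(-1, 2759237))) = Add(Rational(-4285936, 4100687), Rational(3351362, 2759237)) = Rational(1916973394862, 11314767295819)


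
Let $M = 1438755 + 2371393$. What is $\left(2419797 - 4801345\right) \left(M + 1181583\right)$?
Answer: $-11888046979588$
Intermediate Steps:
$M = 3810148$
$\left(2419797 - 4801345\right) \left(M + 1181583\right) = \left(2419797 - 4801345\right) \left(3810148 + 1181583\right) = \left(-2381548\right) 4991731 = -11888046979588$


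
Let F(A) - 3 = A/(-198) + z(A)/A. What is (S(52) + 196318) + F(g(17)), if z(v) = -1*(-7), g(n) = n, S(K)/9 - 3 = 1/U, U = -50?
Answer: 8261348239/42075 ≈ 1.9635e+5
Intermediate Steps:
S(K) = 1341/50 (S(K) = 27 + 9/(-50) = 27 + 9*(-1/50) = 27 - 9/50 = 1341/50)
z(v) = 7
F(A) = 3 + 7/A - A/198 (F(A) = 3 + (A/(-198) + 7/A) = 3 + (A*(-1/198) + 7/A) = 3 + (-A/198 + 7/A) = 3 + (7/A - A/198) = 3 + 7/A - A/198)
(S(52) + 196318) + F(g(17)) = (1341/50 + 196318) + (3 + 7/17 - 1/198*17) = 9817241/50 + (3 + 7*(1/17) - 17/198) = 9817241/50 + (3 + 7/17 - 17/198) = 9817241/50 + 11195/3366 = 8261348239/42075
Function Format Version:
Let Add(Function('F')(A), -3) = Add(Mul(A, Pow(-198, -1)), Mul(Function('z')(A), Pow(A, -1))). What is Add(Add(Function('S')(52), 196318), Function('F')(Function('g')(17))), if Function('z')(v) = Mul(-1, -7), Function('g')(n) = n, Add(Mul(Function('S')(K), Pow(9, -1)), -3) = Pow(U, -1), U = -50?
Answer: Rational(8261348239, 42075) ≈ 1.9635e+5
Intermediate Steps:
Function('S')(K) = Rational(1341, 50) (Function('S')(K) = Add(27, Mul(9, Pow(-50, -1))) = Add(27, Mul(9, Rational(-1, 50))) = Add(27, Rational(-9, 50)) = Rational(1341, 50))
Function('z')(v) = 7
Function('F')(A) = Add(3, Mul(7, Pow(A, -1)), Mul(Rational(-1, 198), A)) (Function('F')(A) = Add(3, Add(Mul(A, Pow(-198, -1)), Mul(7, Pow(A, -1)))) = Add(3, Add(Mul(A, Rational(-1, 198)), Mul(7, Pow(A, -1)))) = Add(3, Add(Mul(Rational(-1, 198), A), Mul(7, Pow(A, -1)))) = Add(3, Add(Mul(7, Pow(A, -1)), Mul(Rational(-1, 198), A))) = Add(3, Mul(7, Pow(A, -1)), Mul(Rational(-1, 198), A)))
Add(Add(Function('S')(52), 196318), Function('F')(Function('g')(17))) = Add(Add(Rational(1341, 50), 196318), Add(3, Mul(7, Pow(17, -1)), Mul(Rational(-1, 198), 17))) = Add(Rational(9817241, 50), Add(3, Mul(7, Rational(1, 17)), Rational(-17, 198))) = Add(Rational(9817241, 50), Add(3, Rational(7, 17), Rational(-17, 198))) = Add(Rational(9817241, 50), Rational(11195, 3366)) = Rational(8261348239, 42075)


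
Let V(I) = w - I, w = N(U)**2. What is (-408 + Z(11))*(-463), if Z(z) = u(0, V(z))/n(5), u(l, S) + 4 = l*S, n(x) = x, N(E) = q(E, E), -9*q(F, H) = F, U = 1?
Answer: 946372/5 ≈ 1.8927e+5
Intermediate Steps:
q(F, H) = -F/9
N(E) = -E/9
w = 1/81 (w = (-1/9*1)**2 = (-1/9)**2 = 1/81 ≈ 0.012346)
V(I) = 1/81 - I
u(l, S) = -4 + S*l (u(l, S) = -4 + l*S = -4 + S*l)
Z(z) = -4/5 (Z(z) = (-4 + (1/81 - z)*0)/5 = (-4 + 0)*(1/5) = -4*1/5 = -4/5)
(-408 + Z(11))*(-463) = (-408 - 4/5)*(-463) = -2044/5*(-463) = 946372/5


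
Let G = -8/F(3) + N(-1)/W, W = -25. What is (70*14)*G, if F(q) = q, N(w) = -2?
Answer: -38024/15 ≈ -2534.9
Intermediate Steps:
G = -194/75 (G = -8/3 - 2/(-25) = -8*⅓ - 2*(-1/25) = -8/3 + 2/25 = -194/75 ≈ -2.5867)
(70*14)*G = (70*14)*(-194/75) = 980*(-194/75) = -38024/15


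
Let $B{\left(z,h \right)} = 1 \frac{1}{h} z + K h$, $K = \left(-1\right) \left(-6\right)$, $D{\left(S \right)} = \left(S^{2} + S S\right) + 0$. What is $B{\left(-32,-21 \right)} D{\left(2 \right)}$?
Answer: $- \frac{20912}{21} \approx -995.81$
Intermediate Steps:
$D{\left(S \right)} = 2 S^{2}$ ($D{\left(S \right)} = \left(S^{2} + S^{2}\right) + 0 = 2 S^{2} + 0 = 2 S^{2}$)
$K = 6$
$B{\left(z,h \right)} = 6 h + \frac{z}{h}$ ($B{\left(z,h \right)} = 1 \frac{1}{h} z + 6 h = \frac{z}{h} + 6 h = 6 h + \frac{z}{h}$)
$B{\left(-32,-21 \right)} D{\left(2 \right)} = \left(6 \left(-21\right) - \frac{32}{-21}\right) 2 \cdot 2^{2} = \left(-126 - - \frac{32}{21}\right) 2 \cdot 4 = \left(-126 + \frac{32}{21}\right) 8 = \left(- \frac{2614}{21}\right) 8 = - \frac{20912}{21}$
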